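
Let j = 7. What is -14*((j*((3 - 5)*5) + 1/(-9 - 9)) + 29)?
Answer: 5173/9 ≈ 574.78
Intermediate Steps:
-14*((j*((3 - 5)*5) + 1/(-9 - 9)) + 29) = -14*((7*((3 - 5)*5) + 1/(-9 - 9)) + 29) = -14*((7*(-2*5) + 1/(-18)) + 29) = -14*((7*(-10) - 1/18) + 29) = -14*((-70 - 1/18) + 29) = -14*(-1261/18 + 29) = -14*(-739/18) = 5173/9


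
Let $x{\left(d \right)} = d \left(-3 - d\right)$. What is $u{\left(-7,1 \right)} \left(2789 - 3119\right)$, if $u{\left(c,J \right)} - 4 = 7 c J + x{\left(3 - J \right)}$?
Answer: $18150$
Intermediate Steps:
$u{\left(c,J \right)} = 4 - \left(3 - J\right) \left(6 - J\right) + 7 J c$ ($u{\left(c,J \right)} = 4 + \left(7 c J - \left(3 - J\right) \left(3 - \left(-3 + J\right)\right)\right) = 4 + \left(7 J c - \left(3 - J\right) \left(6 - J\right)\right) = 4 + \left(- \left(3 - J\right) \left(6 - J\right) + 7 J c\right) = 4 - \left(3 - J\right) \left(6 - J\right) + 7 J c$)
$u{\left(-7,1 \right)} \left(2789 - 3119\right) = \left(4 - \left(-6 + 1\right) \left(-3 + 1\right) + 7 \cdot 1 \left(-7\right)\right) \left(2789 - 3119\right) = \left(4 - \left(-5\right) \left(-2\right) - 49\right) \left(2789 - 3119\right) = \left(4 - 10 - 49\right) \left(-330\right) = \left(-55\right) \left(-330\right) = 18150$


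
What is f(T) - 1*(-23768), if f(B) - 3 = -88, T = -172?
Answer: 23683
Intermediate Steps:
f(B) = -85 (f(B) = 3 - 88 = -85)
f(T) - 1*(-23768) = -85 - 1*(-23768) = -85 + 23768 = 23683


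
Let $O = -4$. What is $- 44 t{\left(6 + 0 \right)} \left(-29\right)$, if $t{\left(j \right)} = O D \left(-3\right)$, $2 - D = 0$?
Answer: $30624$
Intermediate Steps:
$D = 2$ ($D = 2 - 0 = 2 + 0 = 2$)
$t{\left(j \right)} = 24$ ($t{\left(j \right)} = \left(-4\right) 2 \left(-3\right) = \left(-8\right) \left(-3\right) = 24$)
$- 44 t{\left(6 + 0 \right)} \left(-29\right) = \left(-44\right) 24 \left(-29\right) = \left(-1056\right) \left(-29\right) = 30624$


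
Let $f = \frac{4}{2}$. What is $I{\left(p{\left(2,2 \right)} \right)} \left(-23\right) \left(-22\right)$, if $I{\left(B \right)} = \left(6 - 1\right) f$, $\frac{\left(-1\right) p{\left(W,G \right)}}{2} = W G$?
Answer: $5060$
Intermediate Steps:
$f = 2$ ($f = 4 \cdot \frac{1}{2} = 2$)
$p{\left(W,G \right)} = - 2 G W$ ($p{\left(W,G \right)} = - 2 W G = - 2 G W$)
$I{\left(B \right)} = 10$ ($I{\left(B \right)} = \left(6 - 1\right) 2 = 5 \cdot 2 = 10$)
$I{\left(p{\left(2,2 \right)} \right)} \left(-23\right) \left(-22\right) = 10 \left(-23\right) \left(-22\right) = \left(-230\right) \left(-22\right) = 5060$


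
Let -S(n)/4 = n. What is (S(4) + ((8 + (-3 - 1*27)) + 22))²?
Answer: 256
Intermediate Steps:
S(n) = -4*n
(S(4) + ((8 + (-3 - 1*27)) + 22))² = (-4*4 + ((8 + (-3 - 1*27)) + 22))² = (-16 + ((8 + (-3 - 27)) + 22))² = (-16 + ((8 - 30) + 22))² = (-16 + (-22 + 22))² = (-16 + 0)² = (-16)² = 256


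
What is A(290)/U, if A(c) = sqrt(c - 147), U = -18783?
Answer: -sqrt(143)/18783 ≈ -0.00063665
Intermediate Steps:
A(c) = sqrt(-147 + c)
A(290)/U = sqrt(-147 + 290)/(-18783) = sqrt(143)*(-1/18783) = -sqrt(143)/18783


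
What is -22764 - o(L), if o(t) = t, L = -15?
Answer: -22749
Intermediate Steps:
-22764 - o(L) = -22764 - 1*(-15) = -22764 + 15 = -22749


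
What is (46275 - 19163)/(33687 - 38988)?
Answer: -27112/5301 ≈ -5.1145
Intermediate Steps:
(46275 - 19163)/(33687 - 38988) = 27112/(-5301) = 27112*(-1/5301) = -27112/5301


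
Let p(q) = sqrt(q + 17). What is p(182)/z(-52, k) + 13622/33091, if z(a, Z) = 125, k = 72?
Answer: 13622/33091 + sqrt(199)/125 ≈ 0.52451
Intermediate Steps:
p(q) = sqrt(17 + q)
p(182)/z(-52, k) + 13622/33091 = sqrt(17 + 182)/125 + 13622/33091 = sqrt(199)*(1/125) + 13622*(1/33091) = sqrt(199)/125 + 13622/33091 = 13622/33091 + sqrt(199)/125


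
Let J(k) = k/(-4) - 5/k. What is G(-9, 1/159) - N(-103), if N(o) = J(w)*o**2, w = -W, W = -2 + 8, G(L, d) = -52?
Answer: -74419/3 ≈ -24806.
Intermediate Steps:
W = 6
w = -6 (w = -1*6 = -6)
J(k) = -5/k - k/4 (J(k) = k*(-1/4) - 5/k = -k/4 - 5/k = -5/k - k/4)
N(o) = 7*o**2/3 (N(o) = (-5/(-6) - 1/4*(-6))*o**2 = (-5*(-1/6) + 3/2)*o**2 = (5/6 + 3/2)*o**2 = 7*o**2/3)
G(-9, 1/159) - N(-103) = -52 - 7*(-103)**2/3 = -52 - 7*10609/3 = -52 - 1*74263/3 = -52 - 74263/3 = -74419/3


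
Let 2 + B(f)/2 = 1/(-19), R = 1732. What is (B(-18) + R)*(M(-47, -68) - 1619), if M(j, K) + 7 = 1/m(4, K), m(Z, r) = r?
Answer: -1814990135/646 ≈ -2.8096e+6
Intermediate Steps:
M(j, K) = -7 + 1/K
B(f) = -78/19 (B(f) = -4 + 2/(-19) = -4 + 2*(-1/19) = -4 - 2/19 = -78/19)
(B(-18) + R)*(M(-47, -68) - 1619) = (-78/19 + 1732)*((-7 + 1/(-68)) - 1619) = 32830*((-7 - 1/68) - 1619)/19 = 32830*(-477/68 - 1619)/19 = (32830/19)*(-110569/68) = -1814990135/646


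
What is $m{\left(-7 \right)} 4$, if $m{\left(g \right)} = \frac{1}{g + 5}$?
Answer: $-2$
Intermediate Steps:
$m{\left(g \right)} = \frac{1}{5 + g}$
$m{\left(-7 \right)} 4 = \frac{1}{5 - 7} \cdot 4 = \frac{1}{-2} \cdot 4 = \left(- \frac{1}{2}\right) 4 = -2$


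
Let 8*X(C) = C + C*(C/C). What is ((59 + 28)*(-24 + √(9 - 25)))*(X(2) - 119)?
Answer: 247428 - 41238*I ≈ 2.4743e+5 - 41238.0*I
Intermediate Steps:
X(C) = C/4 (X(C) = (C + C*(C/C))/8 = (C + C*1)/8 = (C + C)/8 = (2*C)/8 = C/4)
((59 + 28)*(-24 + √(9 - 25)))*(X(2) - 119) = ((59 + 28)*(-24 + √(9 - 25)))*((¼)*2 - 119) = (87*(-24 + √(-16)))*(½ - 119) = (87*(-24 + 4*I))*(-237/2) = (-2088 + 348*I)*(-237/2) = 247428 - 41238*I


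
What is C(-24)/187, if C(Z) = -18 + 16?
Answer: -2/187 ≈ -0.010695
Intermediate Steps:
C(Z) = -2
C(-24)/187 = -2/187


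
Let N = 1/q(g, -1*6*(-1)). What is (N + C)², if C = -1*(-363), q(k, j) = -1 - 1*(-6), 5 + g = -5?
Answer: 3297856/25 ≈ 1.3191e+5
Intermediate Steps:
g = -10 (g = -5 - 5 = -10)
q(k, j) = 5 (q(k, j) = -1 + 6 = 5)
C = 363
N = ⅕ (N = 1/5 = ⅕ ≈ 0.20000)
(N + C)² = (⅕ + 363)² = (1816/5)² = 3297856/25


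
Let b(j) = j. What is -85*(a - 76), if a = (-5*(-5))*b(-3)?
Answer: 12835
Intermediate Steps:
a = -75 (a = -5*(-5)*(-3) = 25*(-3) = -75)
-85*(a - 76) = -85*(-75 - 76) = -85*(-151) = 12835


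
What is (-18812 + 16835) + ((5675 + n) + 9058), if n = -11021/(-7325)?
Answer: 93448721/7325 ≈ 12758.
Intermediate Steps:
n = 11021/7325 (n = -11021*(-1/7325) = 11021/7325 ≈ 1.5046)
(-18812 + 16835) + ((5675 + n) + 9058) = (-18812 + 16835) + ((5675 + 11021/7325) + 9058) = -1977 + (41580396/7325 + 9058) = -1977 + 107930246/7325 = 93448721/7325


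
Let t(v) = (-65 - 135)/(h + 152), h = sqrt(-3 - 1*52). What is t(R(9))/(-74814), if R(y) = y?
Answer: 15200/866308713 - 100*I*sqrt(55)/866308713 ≈ 1.7546e-5 - 8.5607e-7*I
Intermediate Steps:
h = I*sqrt(55) (h = sqrt(-3 - 52) = sqrt(-55) = I*sqrt(55) ≈ 7.4162*I)
t(v) = -200/(152 + I*sqrt(55)) (t(v) = (-65 - 135)/(I*sqrt(55) + 152) = -200/(152 + I*sqrt(55)))
t(R(9))/(-74814) = (-30400/23159 + 200*I*sqrt(55)/23159)/(-74814) = (-30400/23159 + 200*I*sqrt(55)/23159)*(-1/74814) = 15200/866308713 - 100*I*sqrt(55)/866308713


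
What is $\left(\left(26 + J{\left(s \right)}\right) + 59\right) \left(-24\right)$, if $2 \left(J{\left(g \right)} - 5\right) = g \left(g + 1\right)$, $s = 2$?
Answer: $-2232$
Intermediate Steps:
$J{\left(g \right)} = 5 + \frac{g \left(1 + g\right)}{2}$ ($J{\left(g \right)} = 5 + \frac{g \left(g + 1\right)}{2} = 5 + \frac{g \left(1 + g\right)}{2}$)
$\left(\left(26 + J{\left(s \right)}\right) + 59\right) \left(-24\right) = \left(\left(26 + \left(5 + \frac{1}{2} \cdot 2 + \frac{2^{2}}{2}\right)\right) + 59\right) \left(-24\right) = \left(\left(26 + \left(5 + 1 + \frac{1}{2} \cdot 4\right)\right) + 59\right) \left(-24\right) = \left(\left(26 + \left(5 + 1 + 2\right)\right) + 59\right) \left(-24\right) = \left(\left(26 + 8\right) + 59\right) \left(-24\right) = \left(34 + 59\right) \left(-24\right) = 93 \left(-24\right) = -2232$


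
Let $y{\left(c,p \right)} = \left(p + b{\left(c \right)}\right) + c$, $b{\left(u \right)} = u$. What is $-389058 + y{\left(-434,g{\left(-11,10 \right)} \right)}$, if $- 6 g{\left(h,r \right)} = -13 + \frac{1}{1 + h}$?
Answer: $- \frac{23395429}{60} \approx -3.8992 \cdot 10^{5}$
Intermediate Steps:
$g{\left(h,r \right)} = \frac{13}{6} - \frac{1}{6 \left(1 + h\right)}$ ($g{\left(h,r \right)} = - \frac{-13 + \frac{1}{1 + h}}{6} = \frac{13}{6} - \frac{1}{6 \left(1 + h\right)}$)
$y{\left(c,p \right)} = p + 2 c$ ($y{\left(c,p \right)} = \left(p + c\right) + c = \left(c + p\right) + c = p + 2 c$)
$-389058 + y{\left(-434,g{\left(-11,10 \right)} \right)} = -389058 + \left(\frac{12 + 13 \left(-11\right)}{6 \left(1 - 11\right)} + 2 \left(-434\right)\right) = -389058 - \left(868 - \frac{12 - 143}{6 \left(-10\right)}\right) = -389058 - \left(868 + \frac{1}{60} \left(-131\right)\right) = -389058 + \left(\frac{131}{60} - 868\right) = -389058 - \frac{51949}{60} = - \frac{23395429}{60}$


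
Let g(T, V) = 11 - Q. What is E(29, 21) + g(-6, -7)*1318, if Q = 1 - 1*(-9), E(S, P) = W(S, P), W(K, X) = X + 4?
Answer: 1343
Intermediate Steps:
W(K, X) = 4 + X
E(S, P) = 4 + P
Q = 10 (Q = 1 + 9 = 10)
g(T, V) = 1 (g(T, V) = 11 - 1*10 = 11 - 10 = 1)
E(29, 21) + g(-6, -7)*1318 = (4 + 21) + 1*1318 = 25 + 1318 = 1343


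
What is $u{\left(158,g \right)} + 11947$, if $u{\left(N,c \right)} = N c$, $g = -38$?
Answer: $5943$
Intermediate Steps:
$u{\left(158,g \right)} + 11947 = 158 \left(-38\right) + 11947 = -6004 + 11947 = 5943$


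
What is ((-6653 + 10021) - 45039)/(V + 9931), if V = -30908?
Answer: 41671/20977 ≈ 1.9865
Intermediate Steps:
((-6653 + 10021) - 45039)/(V + 9931) = ((-6653 + 10021) - 45039)/(-30908 + 9931) = (3368 - 45039)/(-20977) = -41671*(-1/20977) = 41671/20977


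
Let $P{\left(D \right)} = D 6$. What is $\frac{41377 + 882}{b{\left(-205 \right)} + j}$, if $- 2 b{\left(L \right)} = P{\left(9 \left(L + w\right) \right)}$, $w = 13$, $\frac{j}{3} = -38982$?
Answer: $- \frac{6037}{15966} \approx -0.37812$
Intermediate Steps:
$j = -116946$ ($j = 3 \left(-38982\right) = -116946$)
$P{\left(D \right)} = 6 D$
$b{\left(L \right)} = -351 - 27 L$ ($b{\left(L \right)} = - \frac{6 \cdot 9 \left(L + 13\right)}{2} = - \frac{6 \cdot 9 \left(13 + L\right)}{2} = - \frac{6 \left(117 + 9 L\right)}{2} = - \frac{702 + 54 L}{2} = -351 - 27 L$)
$\frac{41377 + 882}{b{\left(-205 \right)} + j} = \frac{41377 + 882}{\left(-351 - -5535\right) - 116946} = \frac{42259}{\left(-351 + 5535\right) - 116946} = \frac{42259}{5184 - 116946} = \frac{42259}{-111762} = 42259 \left(- \frac{1}{111762}\right) = - \frac{6037}{15966}$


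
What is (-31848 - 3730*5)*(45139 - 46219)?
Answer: 54537840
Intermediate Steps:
(-31848 - 3730*5)*(45139 - 46219) = (-31848 - 18650)*(-1080) = -50498*(-1080) = 54537840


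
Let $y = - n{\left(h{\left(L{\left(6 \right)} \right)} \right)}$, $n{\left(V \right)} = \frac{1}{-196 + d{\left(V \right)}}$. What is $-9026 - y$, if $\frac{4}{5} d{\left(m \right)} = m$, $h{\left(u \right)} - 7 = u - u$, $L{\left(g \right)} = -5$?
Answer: $- \frac{6760478}{749} \approx -9026.0$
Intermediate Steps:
$h{\left(u \right)} = 7$ ($h{\left(u \right)} = 7 + \left(u - u\right) = 7 + 0 = 7$)
$d{\left(m \right)} = \frac{5 m}{4}$
$n{\left(V \right)} = \frac{1}{-196 + \frac{5 V}{4}}$
$y = \frac{4}{749}$ ($y = - \frac{4}{-784 + 5 \cdot 7} = - \frac{4}{-784 + 35} = - \frac{4}{-749} = - \frac{4 \left(-1\right)}{749} = \left(-1\right) \left(- \frac{4}{749}\right) = \frac{4}{749} \approx 0.0053405$)
$-9026 - y = -9026 - \frac{4}{749} = - \frac{6760478}{749}$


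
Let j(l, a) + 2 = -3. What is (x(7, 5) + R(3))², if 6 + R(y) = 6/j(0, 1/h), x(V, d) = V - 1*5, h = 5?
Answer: 676/25 ≈ 27.040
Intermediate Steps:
x(V, d) = -5 + V (x(V, d) = V - 5 = -5 + V)
j(l, a) = -5 (j(l, a) = -2 - 3 = -5)
R(y) = -36/5 (R(y) = -6 + 6/(-5) = -6 + 6*(-⅕) = -6 - 6/5 = -36/5)
(x(7, 5) + R(3))² = ((-5 + 7) - 36/5)² = (2 - 36/5)² = (-26/5)² = 676/25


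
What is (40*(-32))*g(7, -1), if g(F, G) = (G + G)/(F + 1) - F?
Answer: 9280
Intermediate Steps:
g(F, G) = -F + 2*G/(1 + F) (g(F, G) = (2*G)/(1 + F) - F = 2*G/(1 + F) - F = -F + 2*G/(1 + F))
(40*(-32))*g(7, -1) = (40*(-32))*((-1*7 - 1*7² + 2*(-1))/(1 + 7)) = -1280*(-7 - 1*49 - 2)/8 = -160*(-7 - 49 - 2) = -160*(-58) = -1280*(-29/4) = 9280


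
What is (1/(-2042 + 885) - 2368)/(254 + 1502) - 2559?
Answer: -5201839605/2031692 ≈ -2560.3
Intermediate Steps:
(1/(-2042 + 885) - 2368)/(254 + 1502) - 2559 = (1/(-1157) - 2368)/1756 - 2559 = (-1/1157 - 2368)*(1/1756) - 2559 = -2739777/1157*1/1756 - 2559 = -2739777/2031692 - 2559 = -5201839605/2031692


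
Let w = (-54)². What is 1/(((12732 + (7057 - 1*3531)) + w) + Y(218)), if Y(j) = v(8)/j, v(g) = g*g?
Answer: 109/2089998 ≈ 5.2153e-5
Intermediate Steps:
v(g) = g²
Y(j) = 64/j (Y(j) = 8²/j = 64/j)
w = 2916
1/(((12732 + (7057 - 1*3531)) + w) + Y(218)) = 1/(((12732 + (7057 - 1*3531)) + 2916) + 64/218) = 1/(((12732 + (7057 - 3531)) + 2916) + 64*(1/218)) = 1/(((12732 + 3526) + 2916) + 32/109) = 1/((16258 + 2916) + 32/109) = 1/(19174 + 32/109) = 1/(2089998/109) = 109/2089998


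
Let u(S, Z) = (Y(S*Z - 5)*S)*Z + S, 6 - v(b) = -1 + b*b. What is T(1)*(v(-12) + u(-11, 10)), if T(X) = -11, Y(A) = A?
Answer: -137522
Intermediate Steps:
v(b) = 7 - b² (v(b) = 6 - (-1 + b*b) = 6 - (-1 + b²) = 6 + (1 - b²) = 7 - b²)
u(S, Z) = S + S*Z*(-5 + S*Z) (u(S, Z) = ((S*Z - 5)*S)*Z + S = ((-5 + S*Z)*S)*Z + S = (S*(-5 + S*Z))*Z + S = S*Z*(-5 + S*Z) + S = S + S*Z*(-5 + S*Z))
T(1)*(v(-12) + u(-11, 10)) = -11*((7 - 1*(-12)²) - 11*(1 + 10*(-5 - 11*10))) = -11*((7 - 1*144) - 11*(1 + 10*(-5 - 110))) = -11*((7 - 144) - 11*(1 + 10*(-115))) = -11*(-137 - 11*(1 - 1150)) = -11*(-137 - 11*(-1149)) = -11*(-137 + 12639) = -11*12502 = -137522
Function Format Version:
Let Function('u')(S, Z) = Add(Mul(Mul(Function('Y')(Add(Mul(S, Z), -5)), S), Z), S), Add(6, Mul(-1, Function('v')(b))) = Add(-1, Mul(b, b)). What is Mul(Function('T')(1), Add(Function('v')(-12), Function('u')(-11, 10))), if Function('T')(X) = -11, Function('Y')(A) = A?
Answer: -137522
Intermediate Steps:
Function('v')(b) = Add(7, Mul(-1, Pow(b, 2))) (Function('v')(b) = Add(6, Mul(-1, Add(-1, Mul(b, b)))) = Add(6, Mul(-1, Add(-1, Pow(b, 2)))) = Add(6, Add(1, Mul(-1, Pow(b, 2)))) = Add(7, Mul(-1, Pow(b, 2))))
Function('u')(S, Z) = Add(S, Mul(S, Z, Add(-5, Mul(S, Z)))) (Function('u')(S, Z) = Add(Mul(Mul(Add(Mul(S, Z), -5), S), Z), S) = Add(Mul(Mul(Add(-5, Mul(S, Z)), S), Z), S) = Add(Mul(Mul(S, Add(-5, Mul(S, Z))), Z), S) = Add(Mul(S, Z, Add(-5, Mul(S, Z))), S) = Add(S, Mul(S, Z, Add(-5, Mul(S, Z)))))
Mul(Function('T')(1), Add(Function('v')(-12), Function('u')(-11, 10))) = Mul(-11, Add(Add(7, Mul(-1, Pow(-12, 2))), Mul(-11, Add(1, Mul(10, Add(-5, Mul(-11, 10))))))) = Mul(-11, Add(Add(7, Mul(-1, 144)), Mul(-11, Add(1, Mul(10, Add(-5, -110)))))) = Mul(-11, Add(Add(7, -144), Mul(-11, Add(1, Mul(10, -115))))) = Mul(-11, Add(-137, Mul(-11, Add(1, -1150)))) = Mul(-11, Add(-137, Mul(-11, -1149))) = Mul(-11, Add(-137, 12639)) = Mul(-11, 12502) = -137522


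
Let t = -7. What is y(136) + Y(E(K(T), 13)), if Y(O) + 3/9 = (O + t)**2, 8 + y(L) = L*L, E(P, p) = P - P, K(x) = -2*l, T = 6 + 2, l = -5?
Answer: 55610/3 ≈ 18537.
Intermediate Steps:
T = 8
K(x) = 10 (K(x) = -2*(-5) = 10)
E(P, p) = 0
y(L) = -8 + L**2 (y(L) = -8 + L*L = -8 + L**2)
Y(O) = -1/3 + (-7 + O)**2 (Y(O) = -1/3 + (O - 7)**2 = -1/3 + (-7 + O)**2)
y(136) + Y(E(K(T), 13)) = (-8 + 136**2) + (-1/3 + (-7 + 0)**2) = (-8 + 18496) + (-1/3 + (-7)**2) = 18488 + (-1/3 + 49) = 18488 + 146/3 = 55610/3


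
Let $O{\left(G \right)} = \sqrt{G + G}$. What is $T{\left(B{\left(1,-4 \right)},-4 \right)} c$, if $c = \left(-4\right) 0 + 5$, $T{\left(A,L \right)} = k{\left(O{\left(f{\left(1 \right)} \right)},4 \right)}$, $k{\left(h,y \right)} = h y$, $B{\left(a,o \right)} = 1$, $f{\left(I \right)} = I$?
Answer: $20 \sqrt{2} \approx 28.284$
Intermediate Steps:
$O{\left(G \right)} = \sqrt{2} \sqrt{G}$ ($O{\left(G \right)} = \sqrt{2 G} = \sqrt{2} \sqrt{G}$)
$T{\left(A,L \right)} = 4 \sqrt{2}$ ($T{\left(A,L \right)} = \sqrt{2} \sqrt{1} \cdot 4 = \sqrt{2} \cdot 1 \cdot 4 = \sqrt{2} \cdot 4 = 4 \sqrt{2}$)
$c = 5$ ($c = 0 + 5 = 5$)
$T{\left(B{\left(1,-4 \right)},-4 \right)} c = 4 \sqrt{2} \cdot 5 = 20 \sqrt{2}$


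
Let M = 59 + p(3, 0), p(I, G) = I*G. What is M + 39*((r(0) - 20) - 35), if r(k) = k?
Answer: -2086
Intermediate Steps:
p(I, G) = G*I
M = 59 (M = 59 + 0*3 = 59 + 0 = 59)
M + 39*((r(0) - 20) - 35) = 59 + 39*((0 - 20) - 35) = 59 + 39*(-20 - 35) = 59 + 39*(-55) = 59 - 2145 = -2086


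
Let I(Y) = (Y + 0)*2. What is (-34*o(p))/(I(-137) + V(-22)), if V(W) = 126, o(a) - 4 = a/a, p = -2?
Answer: 85/74 ≈ 1.1486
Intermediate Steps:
o(a) = 5 (o(a) = 4 + a/a = 4 + 1 = 5)
I(Y) = 2*Y (I(Y) = Y*2 = 2*Y)
(-34*o(p))/(I(-137) + V(-22)) = (-34*5)/(2*(-137) + 126) = -170/(-274 + 126) = -170/(-148) = -170*(-1/148) = 85/74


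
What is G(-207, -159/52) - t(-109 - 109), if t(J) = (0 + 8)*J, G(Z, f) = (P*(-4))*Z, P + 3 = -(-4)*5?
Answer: 15820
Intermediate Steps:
P = 17 (P = -3 - (-4)*5 = -3 - 4*(-5) = -3 + 20 = 17)
G(Z, f) = -68*Z (G(Z, f) = (17*(-4))*Z = -68*Z)
t(J) = 8*J
G(-207, -159/52) - t(-109 - 109) = -68*(-207) - 8*(-109 - 109) = 14076 - 8*(-218) = 14076 - 1*(-1744) = 14076 + 1744 = 15820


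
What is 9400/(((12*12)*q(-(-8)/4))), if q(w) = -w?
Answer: -1175/36 ≈ -32.639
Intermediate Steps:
9400/(((12*12)*q(-(-8)/4))) = 9400/(((12*12)*(-(-2)*(-4/4)))) = 9400/((144*(-(-2)*(-4*1/4)))) = 9400/((144*(-(-2)*(-1)))) = 9400/((144*(-1*2))) = 9400/((144*(-2))) = 9400/(-288) = 9400*(-1/288) = -1175/36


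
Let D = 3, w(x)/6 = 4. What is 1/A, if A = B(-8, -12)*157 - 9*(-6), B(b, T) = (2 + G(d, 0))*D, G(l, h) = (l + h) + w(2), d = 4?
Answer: 1/14184 ≈ 7.0502e-5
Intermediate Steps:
w(x) = 24 (w(x) = 6*4 = 24)
G(l, h) = 24 + h + l (G(l, h) = (l + h) + 24 = (h + l) + 24 = 24 + h + l)
B(b, T) = 90 (B(b, T) = (2 + (24 + 0 + 4))*3 = (2 + 28)*3 = 30*3 = 90)
A = 14184 (A = 90*157 - 9*(-6) = 14130 + 54 = 14184)
1/A = 1/14184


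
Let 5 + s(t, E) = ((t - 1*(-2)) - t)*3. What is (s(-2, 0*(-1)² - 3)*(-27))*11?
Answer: -297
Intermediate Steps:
s(t, E) = 1 (s(t, E) = -5 + ((t - 1*(-2)) - t)*3 = -5 + ((t + 2) - t)*3 = -5 + ((2 + t) - t)*3 = -5 + 2*3 = -5 + 6 = 1)
(s(-2, 0*(-1)² - 3)*(-27))*11 = (1*(-27))*11 = -27*11 = -297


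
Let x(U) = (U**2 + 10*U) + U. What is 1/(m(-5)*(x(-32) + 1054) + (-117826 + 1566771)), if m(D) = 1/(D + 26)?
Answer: 21/30429571 ≈ 6.9012e-7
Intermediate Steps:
x(U) = U**2 + 11*U
m(D) = 1/(26 + D)
1/(m(-5)*(x(-32) + 1054) + (-117826 + 1566771)) = 1/((-32*(11 - 32) + 1054)/(26 - 5) + (-117826 + 1566771)) = 1/((-32*(-21) + 1054)/21 + 1448945) = 1/((672 + 1054)/21 + 1448945) = 1/((1/21)*1726 + 1448945) = 1/(1726/21 + 1448945) = 1/(30429571/21) = 21/30429571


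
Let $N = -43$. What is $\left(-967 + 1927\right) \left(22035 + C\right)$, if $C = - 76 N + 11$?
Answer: $24301440$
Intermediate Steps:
$C = 3279$ ($C = \left(-76\right) \left(-43\right) + 11 = 3268 + 11 = 3279$)
$\left(-967 + 1927\right) \left(22035 + C\right) = \left(-967 + 1927\right) \left(22035 + 3279\right) = 960 \cdot 25314 = 24301440$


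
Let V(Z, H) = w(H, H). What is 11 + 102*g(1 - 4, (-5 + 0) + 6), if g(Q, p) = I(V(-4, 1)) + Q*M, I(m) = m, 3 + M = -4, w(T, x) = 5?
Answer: 2663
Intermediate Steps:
V(Z, H) = 5
M = -7 (M = -3 - 4 = -7)
g(Q, p) = 5 - 7*Q (g(Q, p) = 5 + Q*(-7) = 5 - 7*Q)
11 + 102*g(1 - 4, (-5 + 0) + 6) = 11 + 102*(5 - 7*(1 - 4)) = 11 + 102*(5 - 7*(-3)) = 11 + 102*(5 + 21) = 11 + 102*26 = 11 + 2652 = 2663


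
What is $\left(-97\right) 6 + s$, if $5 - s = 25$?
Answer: $-602$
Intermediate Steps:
$s = -20$ ($s = 5 - 25 = -20$)
$\left(-97\right) 6 + s = \left(-97\right) 6 - 20 = -582 - 20 = -602$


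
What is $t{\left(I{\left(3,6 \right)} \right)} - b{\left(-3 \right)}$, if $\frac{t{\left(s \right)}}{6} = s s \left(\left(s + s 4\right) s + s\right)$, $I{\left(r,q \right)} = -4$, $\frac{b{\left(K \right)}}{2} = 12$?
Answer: $7272$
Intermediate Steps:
$b{\left(K \right)} = 24$ ($b{\left(K \right)} = 2 \cdot 12 = 24$)
$t{\left(s \right)} = 6 s^{2} \left(s + 5 s^{2}\right)$ ($t{\left(s \right)} = 6 s s \left(\left(s + s 4\right) s + s\right) = 6 s^{2} \left(\left(s + 4 s\right) s + s\right) = 6 s^{2} \left(5 s s + s\right) = 6 s^{2} \left(5 s^{2} + s\right) = 6 s^{2} \left(s + 5 s^{2}\right)$)
$t{\left(I{\left(3,6 \right)} \right)} - b{\left(-3 \right)} = \left(-4\right)^{3} \left(6 + 30 \left(-4\right)\right) - 24 = - 64 \left(6 - 120\right) - 24 = \left(-64\right) \left(-114\right) - 24 = 7296 - 24 = 7272$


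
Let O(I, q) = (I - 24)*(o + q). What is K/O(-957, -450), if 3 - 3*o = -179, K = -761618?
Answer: -380809/190968 ≈ -1.9941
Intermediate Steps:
o = 182/3 (o = 1 - 1/3*(-179) = 1 + 179/3 = 182/3 ≈ 60.667)
O(I, q) = (-24 + I)*(182/3 + q) (O(I, q) = (I - 24)*(182/3 + q) = (-24 + I)*(182/3 + q))
K/O(-957, -450) = -761618/(-1456 - 24*(-450) + (182/3)*(-957) - 957*(-450)) = -761618/(-1456 + 10800 - 58058 + 430650) = -761618/381936 = -761618*1/381936 = -380809/190968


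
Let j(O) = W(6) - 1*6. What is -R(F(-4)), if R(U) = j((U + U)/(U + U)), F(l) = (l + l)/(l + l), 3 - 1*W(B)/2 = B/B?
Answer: 2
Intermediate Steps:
W(B) = 4 (W(B) = 6 - 2*B/B = 6 - 2*1 = 6 - 2 = 4)
j(O) = -2 (j(O) = 4 - 1*6 = 4 - 6 = -2)
F(l) = 1 (F(l) = (2*l)/((2*l)) = (2*l)*(1/(2*l)) = 1)
R(U) = -2
-R(F(-4)) = -1*(-2) = 2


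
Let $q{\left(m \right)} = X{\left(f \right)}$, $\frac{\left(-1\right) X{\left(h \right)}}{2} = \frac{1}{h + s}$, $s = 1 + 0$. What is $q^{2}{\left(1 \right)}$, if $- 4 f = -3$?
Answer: $\frac{64}{49} \approx 1.3061$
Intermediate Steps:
$f = \frac{3}{4}$ ($f = \left(- \frac{1}{4}\right) \left(-3\right) = \frac{3}{4} \approx 0.75$)
$s = 1$
$X{\left(h \right)} = - \frac{2}{1 + h}$ ($X{\left(h \right)} = - \frac{2}{h + 1} = - \frac{2}{1 + h}$)
$q{\left(m \right)} = - \frac{8}{7}$ ($q{\left(m \right)} = - \frac{2}{1 + \frac{3}{4}} = - \frac{2}{\frac{7}{4}} = \left(-2\right) \frac{4}{7} = - \frac{8}{7}$)
$q^{2}{\left(1 \right)} = \left(- \frac{8}{7}\right)^{2} = \frac{64}{49}$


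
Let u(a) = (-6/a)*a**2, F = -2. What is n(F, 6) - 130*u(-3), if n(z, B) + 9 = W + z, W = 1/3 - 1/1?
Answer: -7055/3 ≈ -2351.7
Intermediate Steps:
W = -2/3 (W = 1*(1/3) - 1*1 = 1/3 - 1 = -2/3 ≈ -0.66667)
u(a) = -6*a
n(z, B) = -29/3 + z (n(z, B) = -9 + (-2/3 + z) = -29/3 + z)
n(F, 6) - 130*u(-3) = (-29/3 - 2) - (-780)*(-3) = -35/3 - 130*18 = -35/3 - 2340 = -7055/3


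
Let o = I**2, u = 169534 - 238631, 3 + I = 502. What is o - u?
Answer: 318098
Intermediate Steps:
I = 499 (I = -3 + 502 = 499)
u = -69097
o = 249001 (o = 499**2 = 249001)
o - u = 249001 - 1*(-69097) = 249001 + 69097 = 318098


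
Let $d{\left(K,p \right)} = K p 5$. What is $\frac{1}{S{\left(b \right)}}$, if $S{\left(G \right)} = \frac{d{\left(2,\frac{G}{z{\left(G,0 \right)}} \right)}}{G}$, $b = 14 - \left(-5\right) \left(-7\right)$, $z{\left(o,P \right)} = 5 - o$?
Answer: $\frac{13}{5} \approx 2.6$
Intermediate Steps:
$b = -21$ ($b = 14 - 35 = -21$)
$d{\left(K,p \right)} = 5 K p$
$S{\left(G \right)} = \frac{10}{5 - G}$ ($S{\left(G \right)} = \frac{5 \cdot 2 \frac{G}{5 - G}}{G} = \frac{10 G \frac{1}{5 - G}}{G} = \frac{10}{5 - G}$)
$\frac{1}{S{\left(b \right)}} = \frac{1}{\left(-10\right) \frac{1}{-5 - 21}} = \frac{1}{\left(-10\right) \frac{1}{-26}} = \frac{1}{\left(-10\right) \left(- \frac{1}{26}\right)} = \frac{1}{\frac{5}{13}} = \frac{13}{5}$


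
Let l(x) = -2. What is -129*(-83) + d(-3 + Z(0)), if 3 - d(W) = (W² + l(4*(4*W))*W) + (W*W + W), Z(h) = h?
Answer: 10689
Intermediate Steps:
d(W) = 3 + W - 2*W² (d(W) = 3 - ((W² - 2*W) + (W*W + W)) = 3 - ((W² - 2*W) + (W² + W)) = 3 - ((W² - 2*W) + (W + W²)) = 3 - (-W + 2*W²) = 3 + (W - 2*W²) = 3 + W - 2*W²)
-129*(-83) + d(-3 + Z(0)) = -129*(-83) + (3 + (-3 + 0) - 2*(-3 + 0)²) = 10707 + (3 - 3 - 2*(-3)²) = 10707 + (3 - 3 - 2*9) = 10707 + (3 - 3 - 18) = 10707 - 18 = 10689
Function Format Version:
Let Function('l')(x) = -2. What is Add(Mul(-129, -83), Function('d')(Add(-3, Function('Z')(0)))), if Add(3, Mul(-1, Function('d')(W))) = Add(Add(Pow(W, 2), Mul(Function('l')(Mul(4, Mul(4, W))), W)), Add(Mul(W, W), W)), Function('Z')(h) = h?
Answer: 10689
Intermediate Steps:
Function('d')(W) = Add(3, W, Mul(-2, Pow(W, 2))) (Function('d')(W) = Add(3, Mul(-1, Add(Add(Pow(W, 2), Mul(-2, W)), Add(Mul(W, W), W)))) = Add(3, Mul(-1, Add(Add(Pow(W, 2), Mul(-2, W)), Add(Pow(W, 2), W)))) = Add(3, Mul(-1, Add(Add(Pow(W, 2), Mul(-2, W)), Add(W, Pow(W, 2))))) = Add(3, Mul(-1, Add(Mul(-1, W), Mul(2, Pow(W, 2))))) = Add(3, Add(W, Mul(-2, Pow(W, 2)))) = Add(3, W, Mul(-2, Pow(W, 2))))
Add(Mul(-129, -83), Function('d')(Add(-3, Function('Z')(0)))) = Add(Mul(-129, -83), Add(3, Add(-3, 0), Mul(-2, Pow(Add(-3, 0), 2)))) = Add(10707, Add(3, -3, Mul(-2, Pow(-3, 2)))) = Add(10707, Add(3, -3, Mul(-2, 9))) = Add(10707, Add(3, -3, -18)) = Add(10707, -18) = 10689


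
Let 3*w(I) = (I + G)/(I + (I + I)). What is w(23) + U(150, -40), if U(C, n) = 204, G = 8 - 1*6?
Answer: 42253/207 ≈ 204.12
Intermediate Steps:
G = 2 (G = 8 - 6 = 2)
w(I) = (2 + I)/(9*I) (w(I) = ((I + 2)/(I + (I + I)))/3 = ((2 + I)/(I + 2*I))/3 = ((2 + I)/((3*I)))/3 = ((2 + I)*(1/(3*I)))/3 = ((2 + I)/(3*I))/3 = (2 + I)/(9*I))
w(23) + U(150, -40) = (⅑)*(2 + 23)/23 + 204 = (⅑)*(1/23)*25 + 204 = 25/207 + 204 = 42253/207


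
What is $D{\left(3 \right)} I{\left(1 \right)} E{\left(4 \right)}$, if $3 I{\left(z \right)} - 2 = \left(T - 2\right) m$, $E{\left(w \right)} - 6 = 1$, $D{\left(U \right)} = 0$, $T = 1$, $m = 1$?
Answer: $0$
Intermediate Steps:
$E{\left(w \right)} = 7$ ($E{\left(w \right)} = 6 + 1 = 7$)
$I{\left(z \right)} = \frac{1}{3}$ ($I{\left(z \right)} = \frac{2}{3} + \frac{\left(1 - 2\right) 1}{3} = \frac{2}{3} + \frac{\left(-1\right) 1}{3} = \frac{2}{3} + \frac{1}{3} \left(-1\right) = \frac{2}{3} - \frac{1}{3} = \frac{1}{3}$)
$D{\left(3 \right)} I{\left(1 \right)} E{\left(4 \right)} = 0 \cdot \frac{1}{3} \cdot 7 = 0 \cdot 7 = 0$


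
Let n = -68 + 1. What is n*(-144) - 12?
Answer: 9636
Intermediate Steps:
n = -67
n*(-144) - 12 = -67*(-144) - 12 = 9648 - 12 = 9636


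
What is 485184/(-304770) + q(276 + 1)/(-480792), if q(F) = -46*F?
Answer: -831120313/530909340 ≈ -1.5655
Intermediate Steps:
485184/(-304770) + q(276 + 1)/(-480792) = 485184/(-304770) - 46*(276 + 1)/(-480792) = 485184*(-1/304770) - 46*277*(-1/480792) = -80864/50795 - 12742*(-1/480792) = -80864/50795 + 277/10452 = -831120313/530909340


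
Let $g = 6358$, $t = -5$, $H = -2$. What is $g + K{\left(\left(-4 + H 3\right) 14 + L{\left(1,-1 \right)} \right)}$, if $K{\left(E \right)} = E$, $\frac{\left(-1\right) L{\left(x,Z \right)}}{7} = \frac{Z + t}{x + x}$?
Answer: $6239$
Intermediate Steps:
$L{\left(x,Z \right)} = - \frac{7 \left(-5 + Z\right)}{2 x}$ ($L{\left(x,Z \right)} = - 7 \frac{Z - 5}{x + x} = - 7 \frac{-5 + Z}{2 x} = - \frac{7 \left(-5 + Z\right)}{2 x}$)
$g + K{\left(\left(-4 + H 3\right) 14 + L{\left(1,-1 \right)} \right)} = 6358 + \left(\left(-4 - 6\right) 14 + \frac{7 \left(5 - -1\right)}{2 \cdot 1}\right) = 6358 + \left(\left(-4 - 6\right) 14 + \frac{7}{2} \cdot 1 \left(5 + 1\right)\right) = 6358 + \left(\left(-10\right) 14 + \frac{7}{2} \cdot 1 \cdot 6\right) = 6358 + \left(-140 + 21\right) = 6358 - 119 = 6239$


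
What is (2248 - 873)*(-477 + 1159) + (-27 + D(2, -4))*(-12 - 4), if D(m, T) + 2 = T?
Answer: 938278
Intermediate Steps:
D(m, T) = -2 + T
(2248 - 873)*(-477 + 1159) + (-27 + D(2, -4))*(-12 - 4) = (2248 - 873)*(-477 + 1159) + (-27 + (-2 - 4))*(-12 - 4) = 1375*682 + (-27 - 6)*(-16) = 937750 - 33*(-16) = 937750 + 528 = 938278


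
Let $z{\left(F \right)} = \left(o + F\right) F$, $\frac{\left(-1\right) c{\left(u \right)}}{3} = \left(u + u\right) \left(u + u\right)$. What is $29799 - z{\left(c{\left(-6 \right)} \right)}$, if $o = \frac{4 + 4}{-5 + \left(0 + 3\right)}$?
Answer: $-158553$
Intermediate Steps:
$o = -4$ ($o = \frac{8}{-5 + 3} = \frac{8}{-2} = 8 \left(- \frac{1}{2}\right) = -4$)
$c{\left(u \right)} = - 12 u^{2}$ ($c{\left(u \right)} = - 3 \left(u + u\right) \left(u + u\right) = - 3 \cdot 2 u 2 u = - 3 \cdot 4 u^{2} = - 12 u^{2}$)
$z{\left(F \right)} = F \left(-4 + F\right)$ ($z{\left(F \right)} = \left(-4 + F\right) F = F \left(-4 + F\right)$)
$29799 - z{\left(c{\left(-6 \right)} \right)} = 29799 - - 12 \left(-6\right)^{2} \left(-4 - 12 \left(-6\right)^{2}\right) = 29799 - \left(-12\right) 36 \left(-4 - 432\right) = 29799 - - 432 \left(-4 - 432\right) = 29799 - \left(-432\right) \left(-436\right) = 29799 - 188352 = -158553$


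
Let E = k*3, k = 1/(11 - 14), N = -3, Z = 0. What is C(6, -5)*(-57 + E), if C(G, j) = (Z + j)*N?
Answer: -870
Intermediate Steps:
k = -⅓ (k = 1/(-3) = -⅓ ≈ -0.33333)
C(G, j) = -3*j (C(G, j) = (0 + j)*(-3) = j*(-3) = -3*j)
E = -1 (E = -⅓*3 = -1)
C(6, -5)*(-57 + E) = (-3*(-5))*(-57 - 1) = 15*(-58) = -870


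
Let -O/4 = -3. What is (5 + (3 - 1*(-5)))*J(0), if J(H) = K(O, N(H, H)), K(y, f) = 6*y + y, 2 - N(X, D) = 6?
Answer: 1092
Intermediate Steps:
O = 12 (O = -4*(-3) = 12)
N(X, D) = -4 (N(X, D) = 2 - 1*6 = 2 - 6 = -4)
K(y, f) = 7*y
J(H) = 84 (J(H) = 7*12 = 84)
(5 + (3 - 1*(-5)))*J(0) = (5 + (3 - 1*(-5)))*84 = (5 + (3 + 5))*84 = (5 + 8)*84 = 13*84 = 1092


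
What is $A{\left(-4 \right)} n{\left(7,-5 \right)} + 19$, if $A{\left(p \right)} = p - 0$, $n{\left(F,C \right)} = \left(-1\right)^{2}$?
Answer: $15$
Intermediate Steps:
$n{\left(F,C \right)} = 1$
$A{\left(p \right)} = p$ ($A{\left(p \right)} = p + 0 = p$)
$A{\left(-4 \right)} n{\left(7,-5 \right)} + 19 = \left(-4\right) 1 + 19 = -4 + 19 = 15$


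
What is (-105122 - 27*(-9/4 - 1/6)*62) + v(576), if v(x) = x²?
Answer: 461399/2 ≈ 2.3070e+5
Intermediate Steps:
(-105122 - 27*(-9/4 - 1/6)*62) + v(576) = (-105122 - 27*(-9/4 - 1/6)*62) + 576² = (-105122 - 27*(-9*¼ - 1*⅙)*62) + 331776 = (-105122 - 27*(-9/4 - ⅙)*62) + 331776 = (-105122 - 27*(-29/12)*62) + 331776 = (-105122 + (261/4)*62) + 331776 = (-105122 + 8091/2) + 331776 = -202153/2 + 331776 = 461399/2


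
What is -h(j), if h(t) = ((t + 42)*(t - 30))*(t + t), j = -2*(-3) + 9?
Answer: 25650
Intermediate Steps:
j = 15 (j = 6 + 9 = 15)
h(t) = 2*t*(-30 + t)*(42 + t) (h(t) = ((42 + t)*(-30 + t))*(2*t) = ((-30 + t)*(42 + t))*(2*t) = 2*t*(-30 + t)*(42 + t))
-h(j) = -2*15*(-1260 + 15² + 12*15) = -2*15*(-1260 + 225 + 180) = -2*15*(-855) = -1*(-25650) = 25650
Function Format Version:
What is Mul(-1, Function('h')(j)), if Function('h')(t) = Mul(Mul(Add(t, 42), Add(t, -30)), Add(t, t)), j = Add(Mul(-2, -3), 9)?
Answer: 25650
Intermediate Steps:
j = 15 (j = Add(6, 9) = 15)
Function('h')(t) = Mul(2, t, Add(-30, t), Add(42, t)) (Function('h')(t) = Mul(Mul(Add(42, t), Add(-30, t)), Mul(2, t)) = Mul(Mul(Add(-30, t), Add(42, t)), Mul(2, t)) = Mul(2, t, Add(-30, t), Add(42, t)))
Mul(-1, Function('h')(j)) = Mul(-1, Mul(2, 15, Add(-1260, Pow(15, 2), Mul(12, 15)))) = Mul(-1, Mul(2, 15, Add(-1260, 225, 180))) = Mul(-1, Mul(2, 15, -855)) = Mul(-1, -25650) = 25650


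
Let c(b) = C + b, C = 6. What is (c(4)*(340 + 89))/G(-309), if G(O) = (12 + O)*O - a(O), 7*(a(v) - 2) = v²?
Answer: 15015/273458 ≈ 0.054908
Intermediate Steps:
a(v) = 2 + v²/7
c(b) = 6 + b
G(O) = -2 - O²/7 + O*(12 + O) (G(O) = (12 + O)*O - (2 + O²/7) = O*(12 + O) + (-2 - O²/7) = -2 - O²/7 + O*(12 + O))
(c(4)*(340 + 89))/G(-309) = ((6 + 4)*(340 + 89))/(-2 + 12*(-309) + (6/7)*(-309)²) = (10*429)/(-2 - 3708 + (6/7)*95481) = 4290/(-2 - 3708 + 572886/7) = 4290/(546916/7) = 4290*(7/546916) = 15015/273458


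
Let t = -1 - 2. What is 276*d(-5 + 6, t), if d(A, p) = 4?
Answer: 1104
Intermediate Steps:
t = -3
276*d(-5 + 6, t) = 276*4 = 1104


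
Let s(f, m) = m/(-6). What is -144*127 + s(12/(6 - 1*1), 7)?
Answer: -109735/6 ≈ -18289.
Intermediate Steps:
s(f, m) = -m/6 (s(f, m) = m*(-1/6) = -m/6)
-144*127 + s(12/(6 - 1*1), 7) = -144*127 - 1/6*7 = -18288 - 7/6 = -109735/6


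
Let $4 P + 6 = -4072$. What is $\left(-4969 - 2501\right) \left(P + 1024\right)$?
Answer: $-33615$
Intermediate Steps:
$P = - \frac{2039}{2}$ ($P = - \frac{3}{2} + \frac{1}{4} \left(-4072\right) = - \frac{3}{2} - 1018 = - \frac{2039}{2} \approx -1019.5$)
$\left(-4969 - 2501\right) \left(P + 1024\right) = \left(-4969 - 2501\right) \left(- \frac{2039}{2} + 1024\right) = \left(-7470\right) \frac{9}{2} = -33615$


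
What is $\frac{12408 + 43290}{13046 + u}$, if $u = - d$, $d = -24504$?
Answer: $\frac{27849}{18775} \approx 1.4833$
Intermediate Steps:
$u = 24504$ ($u = \left(-1\right) \left(-24504\right) = 24504$)
$\frac{12408 + 43290}{13046 + u} = \frac{12408 + 43290}{13046 + 24504} = \frac{55698}{37550} = 55698 \cdot \frac{1}{37550} = \frac{27849}{18775}$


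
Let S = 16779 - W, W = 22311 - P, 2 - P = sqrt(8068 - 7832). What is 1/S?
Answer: -2765/15290332 + sqrt(59)/15290332 ≈ -0.00018033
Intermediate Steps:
P = 2 - 2*sqrt(59) (P = 2 - sqrt(8068 - 7832) = 2 - sqrt(236) = 2 - 2*sqrt(59) ≈ -13.362)
W = 22309 + 2*sqrt(59) (W = 22311 - (2 - 2*sqrt(59)) = 22311 + (-2 + 2*sqrt(59)) = 22309 + 2*sqrt(59) ≈ 22324.)
S = -5530 - 2*sqrt(59) (S = 16779 - (22309 + 2*sqrt(59)) = 16779 + (-22309 - 2*sqrt(59)) = -5530 - 2*sqrt(59) ≈ -5545.4)
1/S = 1/(-5530 - 2*sqrt(59))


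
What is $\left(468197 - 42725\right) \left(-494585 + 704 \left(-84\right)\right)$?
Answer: $-235592781312$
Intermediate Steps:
$\left(468197 - 42725\right) \left(-494585 + 704 \left(-84\right)\right) = 425472 \left(-494585 - 59136\right) = 425472 \left(-553721\right) = -235592781312$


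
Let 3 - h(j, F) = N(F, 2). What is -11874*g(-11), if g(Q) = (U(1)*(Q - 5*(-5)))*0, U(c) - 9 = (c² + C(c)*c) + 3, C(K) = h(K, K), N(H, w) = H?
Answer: 0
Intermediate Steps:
h(j, F) = 3 - F
C(K) = 3 - K
U(c) = 12 + c² + c*(3 - c) (U(c) = 9 + ((c² + (3 - c)*c) + 3) = 9 + ((c² + c*(3 - c)) + 3) = 9 + (3 + c² + c*(3 - c)) = 12 + c² + c*(3 - c))
g(Q) = 0 (g(Q) = ((12 + 3*1)*(Q - 5*(-5)))*0 = ((12 + 3)*(Q + 25))*0 = (15*(25 + Q))*0 = (375 + 15*Q)*0 = 0)
-11874*g(-11) = -11874*0 = 0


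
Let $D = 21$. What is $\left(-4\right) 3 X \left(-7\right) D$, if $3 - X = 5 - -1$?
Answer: $-5292$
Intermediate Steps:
$X = -3$ ($X = 3 - \left(5 - -1\right) = 3 - \left(5 + 1\right) = 3 - 6 = -3$)
$\left(-4\right) 3 X \left(-7\right) D = \left(-4\right) 3 \left(-3\right) \left(-7\right) 21 = \left(-12\right) \left(-3\right) \left(-7\right) 21 = 36 \left(-7\right) 21 = \left(-252\right) 21 = -5292$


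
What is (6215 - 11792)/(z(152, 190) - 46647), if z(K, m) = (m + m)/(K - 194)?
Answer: 117117/979777 ≈ 0.11953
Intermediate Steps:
z(K, m) = 2*m/(-194 + K) (z(K, m) = (2*m)/(-194 + K) = 2*m/(-194 + K))
(6215 - 11792)/(z(152, 190) - 46647) = (6215 - 11792)/(2*190/(-194 + 152) - 46647) = -5577/(2*190/(-42) - 46647) = -5577/(2*190*(-1/42) - 46647) = -5577/(-190/21 - 46647) = -5577/(-979777/21) = -5577*(-21/979777) = 117117/979777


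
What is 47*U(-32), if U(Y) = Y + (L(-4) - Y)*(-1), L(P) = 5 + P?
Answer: -3055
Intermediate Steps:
U(Y) = -1 + 2*Y (U(Y) = Y + ((5 - 4) - Y)*(-1) = Y + (1 - Y)*(-1) = Y + (-1 + Y) = -1 + 2*Y)
47*U(-32) = 47*(-1 + 2*(-32)) = 47*(-1 - 64) = 47*(-65) = -3055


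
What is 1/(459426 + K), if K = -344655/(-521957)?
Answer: 521957/239800961337 ≈ 2.1766e-6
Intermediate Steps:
K = 344655/521957 (K = -344655*(-1/521957) = 344655/521957 ≈ 0.66031)
1/(459426 + K) = 1/(459426 + 344655/521957) = 1/(239800961337/521957) = 521957/239800961337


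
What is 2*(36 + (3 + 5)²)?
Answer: 200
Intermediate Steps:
2*(36 + (3 + 5)²) = 2*(36 + 8²) = 2*(36 + 64) = 2*100 = 200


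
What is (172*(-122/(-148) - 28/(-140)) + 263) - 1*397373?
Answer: -73432756/185 ≈ -3.9693e+5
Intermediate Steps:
(172*(-122/(-148) - 28/(-140)) + 263) - 1*397373 = (172*(-122*(-1/148) - 28*(-1/140)) + 263) - 397373 = (172*(61/74 + ⅕) + 263) - 397373 = (172*(379/370) + 263) - 397373 = (32594/185 + 263) - 397373 = 81249/185 - 397373 = -73432756/185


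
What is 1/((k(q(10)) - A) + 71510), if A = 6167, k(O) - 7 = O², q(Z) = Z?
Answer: 1/65450 ≈ 1.5279e-5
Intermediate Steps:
k(O) = 7 + O²
1/((k(q(10)) - A) + 71510) = 1/(((7 + 10²) - 1*6167) + 71510) = 1/(((7 + 100) - 6167) + 71510) = 1/((107 - 6167) + 71510) = 1/(-6060 + 71510) = 1/65450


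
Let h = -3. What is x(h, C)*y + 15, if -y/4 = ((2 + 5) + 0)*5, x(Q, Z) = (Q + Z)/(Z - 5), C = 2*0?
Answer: -69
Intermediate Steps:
C = 0
x(Q, Z) = (Q + Z)/(-5 + Z)
y = -140 (y = -4*((2 + 5) + 0)*5 = -4*(7 + 0)*5 = -28*5 = -4*35 = -140)
x(h, C)*y + 15 = ((-3 + 0)/(-5 + 0))*(-140) + 15 = (-3/(-5))*(-140) + 15 = -1/5*(-3)*(-140) + 15 = (3/5)*(-140) + 15 = -84 + 15 = -69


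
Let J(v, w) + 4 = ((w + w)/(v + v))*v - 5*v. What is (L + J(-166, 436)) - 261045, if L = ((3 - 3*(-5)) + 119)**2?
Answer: -241014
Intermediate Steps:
J(v, w) = -4 + w - 5*v (J(v, w) = -4 + (((w + w)/(v + v))*v - 5*v) = -4 + (((2*w)/((2*v)))*v - 5*v) = -4 + (((2*w)*(1/(2*v)))*v - 5*v) = -4 + ((w/v)*v - 5*v) = -4 + (w - 5*v) = -4 + w - 5*v)
L = 18769 (L = ((3 + 15) + 119)**2 = (18 + 119)**2 = 137**2 = 18769)
(L + J(-166, 436)) - 261045 = (18769 + (-4 + 436 - 5*(-166))) - 261045 = (18769 + (-4 + 436 + 830)) - 261045 = (18769 + 1262) - 261045 = 20031 - 261045 = -241014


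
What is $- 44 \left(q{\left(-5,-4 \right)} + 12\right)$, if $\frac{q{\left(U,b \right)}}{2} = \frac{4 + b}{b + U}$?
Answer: $-528$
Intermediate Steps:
$q{\left(U,b \right)} = \frac{2 \left(4 + b\right)}{U + b}$ ($q{\left(U,b \right)} = 2 \frac{4 + b}{b + U} = 2 \frac{4 + b}{U + b} = \frac{2 \left(4 + b\right)}{U + b}$)
$- 44 \left(q{\left(-5,-4 \right)} + 12\right) = - 44 \left(\frac{2 \left(4 - 4\right)}{-5 - 4} + 12\right) = - 44 \left(2 \frac{1}{-9} \cdot 0 + 12\right) = - 44 \left(2 \left(- \frac{1}{9}\right) 0 + 12\right) = - 44 \left(0 + 12\right) = \left(-44\right) 12 = -528$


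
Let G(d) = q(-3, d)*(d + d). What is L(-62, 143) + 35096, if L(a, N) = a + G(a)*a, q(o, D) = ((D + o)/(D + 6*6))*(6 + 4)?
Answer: 227234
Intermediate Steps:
q(o, D) = 10*(D + o)/(36 + D) (q(o, D) = ((D + o)/(D + 36))*10 = ((D + o)/(36 + D))*10 = 10*(D + o)/(36 + D))
G(d) = 20*d*(-3 + d)/(36 + d) (G(d) = (10*(d - 3)/(36 + d))*(d + d) = (10*(-3 + d)/(36 + d))*(2*d) = 20*d*(-3 + d)/(36 + d))
L(a, N) = a + 20*a²*(-3 + a)/(36 + a) (L(a, N) = a + (20*a*(-3 + a)/(36 + a))*a = a + 20*a²*(-3 + a)/(36 + a))
L(-62, 143) + 35096 = -62*(36 - 62 + 20*(-62)*(-3 - 62))/(36 - 62) + 35096 = -62*(36 - 62 + 20*(-62)*(-65))/(-26) + 35096 = -62*(-1/26)*(36 - 62 + 80600) + 35096 = -62*(-1/26)*80574 + 35096 = 192138 + 35096 = 227234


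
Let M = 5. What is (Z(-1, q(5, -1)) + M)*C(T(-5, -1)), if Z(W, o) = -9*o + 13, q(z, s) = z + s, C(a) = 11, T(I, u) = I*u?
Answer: -198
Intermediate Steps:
q(z, s) = s + z
Z(W, o) = 13 - 9*o
(Z(-1, q(5, -1)) + M)*C(T(-5, -1)) = ((13 - 9*(-1 + 5)) + 5)*11 = ((13 - 9*4) + 5)*11 = ((13 - 36) + 5)*11 = (-23 + 5)*11 = -18*11 = -198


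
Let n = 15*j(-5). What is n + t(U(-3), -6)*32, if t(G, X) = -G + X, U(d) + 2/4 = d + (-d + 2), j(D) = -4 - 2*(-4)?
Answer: -180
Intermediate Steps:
j(D) = 4 (j(D) = -4 + 8 = 4)
U(d) = 3/2 (U(d) = -1/2 + (d + (-d + 2)) = -1/2 + (d + (2 - d)) = -1/2 + 2 = 3/2)
t(G, X) = X - G
n = 60 (n = 15*4 = 60)
n + t(U(-3), -6)*32 = 60 + (-6 - 1*3/2)*32 = 60 + (-6 - 3/2)*32 = 60 - 15/2*32 = 60 - 240 = -180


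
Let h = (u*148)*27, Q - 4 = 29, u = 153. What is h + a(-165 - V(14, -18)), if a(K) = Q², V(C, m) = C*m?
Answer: 612477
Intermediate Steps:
Q = 33 (Q = 4 + 29 = 33)
a(K) = 1089 (a(K) = 33² = 1089)
h = 611388 (h = (153*148)*27 = 22644*27 = 611388)
h + a(-165 - V(14, -18)) = 611388 + 1089 = 612477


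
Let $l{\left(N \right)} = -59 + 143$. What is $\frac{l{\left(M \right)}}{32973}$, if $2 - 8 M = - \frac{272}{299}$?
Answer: $\frac{28}{10991} \approx 0.0025475$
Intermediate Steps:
$M = \frac{435}{1196}$ ($M = \frac{1}{4} - \frac{\left(-272\right) \frac{1}{299}}{8} = \frac{1}{4} - - \frac{34}{299} = \frac{1}{4} + \frac{34}{299} = \frac{435}{1196} \approx 0.36371$)
$l{\left(N \right)} = 84$
$\frac{l{\left(M \right)}}{32973} = \frac{84}{32973} = 84 \cdot \frac{1}{32973} = \frac{28}{10991}$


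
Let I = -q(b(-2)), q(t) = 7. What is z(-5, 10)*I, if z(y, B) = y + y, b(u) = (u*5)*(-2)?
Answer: 70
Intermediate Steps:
b(u) = -10*u (b(u) = (5*u)*(-2) = -10*u)
I = -7 (I = -1*7 = -7)
z(y, B) = 2*y
z(-5, 10)*I = (2*(-5))*(-7) = -10*(-7) = 70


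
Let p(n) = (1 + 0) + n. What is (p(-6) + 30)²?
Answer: 625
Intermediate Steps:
p(n) = 1 + n
(p(-6) + 30)² = ((1 - 6) + 30)² = (-5 + 30)² = 25² = 625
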